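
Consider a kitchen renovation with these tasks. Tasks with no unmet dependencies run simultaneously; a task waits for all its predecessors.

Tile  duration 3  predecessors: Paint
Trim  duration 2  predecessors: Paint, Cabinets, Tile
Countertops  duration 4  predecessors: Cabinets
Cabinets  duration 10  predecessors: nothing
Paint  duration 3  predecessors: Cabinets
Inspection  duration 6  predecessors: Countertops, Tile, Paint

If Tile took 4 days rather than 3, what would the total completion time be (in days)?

Baseline: Cabinets→Paint→Tile→Inspection = 10+3+3+6 = 22 → 22 days.
Tile is on the critical path; changing it to 4 makes that path 23 days.
No other chain overtakes it, so the finish is 23 days.

23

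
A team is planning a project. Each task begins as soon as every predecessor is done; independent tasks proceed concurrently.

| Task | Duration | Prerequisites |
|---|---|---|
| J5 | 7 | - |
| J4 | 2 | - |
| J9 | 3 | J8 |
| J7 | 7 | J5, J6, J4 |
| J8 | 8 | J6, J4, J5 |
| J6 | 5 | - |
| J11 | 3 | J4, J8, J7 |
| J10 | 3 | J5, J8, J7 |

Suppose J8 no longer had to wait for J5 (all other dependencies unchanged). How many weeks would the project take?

Before: longest chain J5→J8→J9 = 7+8+3 = 18, finish 18.
Without J5→J8, J8's earliest start moves from 7 to 5.
The longest chain is now J5→J7→J10 = 7+7+3 = 17, so the project takes 17 weeks.

17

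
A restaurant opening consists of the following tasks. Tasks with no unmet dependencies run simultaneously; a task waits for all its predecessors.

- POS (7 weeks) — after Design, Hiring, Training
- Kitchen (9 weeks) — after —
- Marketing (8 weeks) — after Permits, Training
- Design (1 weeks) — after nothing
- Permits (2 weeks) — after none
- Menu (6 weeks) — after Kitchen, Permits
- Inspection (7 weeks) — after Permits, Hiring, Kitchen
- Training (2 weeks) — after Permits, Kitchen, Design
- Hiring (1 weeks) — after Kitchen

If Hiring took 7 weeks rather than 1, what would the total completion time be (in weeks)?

23

Actual critical path: Kitchen→Training→Marketing = 9+2+8 = 19 ⇒ 19 weeks.
Hiring is off the critical path — its longest chain is 17 weeks, giving 2 of slack.
New critical path: Kitchen→Hiring→POS = 9+7+7 = 23 ⇒ 23 weeks.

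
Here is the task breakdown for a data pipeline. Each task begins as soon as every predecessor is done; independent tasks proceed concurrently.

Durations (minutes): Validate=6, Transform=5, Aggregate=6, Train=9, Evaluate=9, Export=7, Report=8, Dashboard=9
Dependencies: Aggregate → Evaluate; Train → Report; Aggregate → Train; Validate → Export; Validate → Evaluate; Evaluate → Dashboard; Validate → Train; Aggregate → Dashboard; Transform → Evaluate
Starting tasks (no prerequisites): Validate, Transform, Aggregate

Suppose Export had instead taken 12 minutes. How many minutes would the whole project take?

As given, the longest chain is Validate→Evaluate→Dashboard = 6+9+9 = 24, so the finish is 24 minutes.
Export is off the critical path — its longest chain is 13 minutes, giving 11 of slack.
The critical path is still Validate→Evaluate→Dashboard; finish is now 24 minutes.

24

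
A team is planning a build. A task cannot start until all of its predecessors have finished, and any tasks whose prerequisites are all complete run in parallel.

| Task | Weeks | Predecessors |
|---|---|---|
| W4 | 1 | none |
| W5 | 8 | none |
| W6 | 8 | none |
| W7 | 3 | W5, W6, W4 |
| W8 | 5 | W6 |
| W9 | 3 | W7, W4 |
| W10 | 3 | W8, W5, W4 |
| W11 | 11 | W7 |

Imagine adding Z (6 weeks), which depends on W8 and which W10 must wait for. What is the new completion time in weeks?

22

Originally the project takes 22 weeks.
With Z inserted, W10 now waits for max(W8, W5, W4, Z).
New critical path: W5→W7→W11 = 8+3+11 = 22 ⇒ 22 weeks.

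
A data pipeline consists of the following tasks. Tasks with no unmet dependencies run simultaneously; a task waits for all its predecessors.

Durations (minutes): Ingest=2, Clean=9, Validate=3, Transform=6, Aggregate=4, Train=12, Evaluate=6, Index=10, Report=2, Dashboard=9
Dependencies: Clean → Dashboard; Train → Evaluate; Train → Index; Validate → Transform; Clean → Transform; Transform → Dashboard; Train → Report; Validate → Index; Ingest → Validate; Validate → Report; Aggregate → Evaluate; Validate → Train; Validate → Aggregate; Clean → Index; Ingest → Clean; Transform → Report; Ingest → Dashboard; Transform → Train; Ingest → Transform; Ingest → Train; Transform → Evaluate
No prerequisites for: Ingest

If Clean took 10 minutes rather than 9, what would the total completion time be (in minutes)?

Critical path before the change: Ingest→Clean→Transform→Train→Index = 2+9+6+12+10 = 39 giving 39 minutes.
Clean lies on that path, so at 10 minutes the path becomes 40 minutes.
That remains the longest chain; total 40 minutes.

40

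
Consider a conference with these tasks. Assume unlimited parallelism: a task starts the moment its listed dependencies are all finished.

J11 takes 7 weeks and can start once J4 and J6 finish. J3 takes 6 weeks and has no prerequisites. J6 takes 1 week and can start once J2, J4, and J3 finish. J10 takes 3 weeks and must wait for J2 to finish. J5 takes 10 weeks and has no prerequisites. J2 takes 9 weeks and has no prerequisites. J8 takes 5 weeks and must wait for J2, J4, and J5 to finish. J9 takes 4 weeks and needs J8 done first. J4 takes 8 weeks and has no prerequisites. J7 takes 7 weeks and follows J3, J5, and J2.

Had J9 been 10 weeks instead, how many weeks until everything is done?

Baseline: J5→J8→J9 = 10+5+4 = 19 → 19 weeks.
J9 is on the critical path; changing it to 10 makes that path 25 weeks.
The critical path is still J5→J8→J9; finish is now 25 weeks.

25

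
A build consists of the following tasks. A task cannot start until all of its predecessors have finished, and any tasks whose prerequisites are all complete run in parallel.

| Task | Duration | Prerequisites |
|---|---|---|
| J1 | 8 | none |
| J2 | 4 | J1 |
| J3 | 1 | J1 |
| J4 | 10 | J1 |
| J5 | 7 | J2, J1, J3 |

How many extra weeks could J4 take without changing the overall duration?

J1→J2→J5 = 8+4+7 = 19 sets the makespan at 19 weeks.
The longest chain containing J4 totals 18 weeks.
Float = 19 − 18 = 1.

1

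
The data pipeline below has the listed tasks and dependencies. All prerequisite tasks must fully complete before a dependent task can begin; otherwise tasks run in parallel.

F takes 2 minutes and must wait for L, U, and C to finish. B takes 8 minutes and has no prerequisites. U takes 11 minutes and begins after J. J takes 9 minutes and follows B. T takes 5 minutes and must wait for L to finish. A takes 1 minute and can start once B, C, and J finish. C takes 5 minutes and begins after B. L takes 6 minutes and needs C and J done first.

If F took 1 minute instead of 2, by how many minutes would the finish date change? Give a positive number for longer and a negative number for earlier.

-1

Baseline: B→J→U→F = 8+9+11+2 = 30 → 30 minutes.
F is on the critical path; changing it to 1 makes that path 29 minutes.
That remains the longest chain; total 29 minutes.
Change in finish: 29 − 30 = -1 minutes.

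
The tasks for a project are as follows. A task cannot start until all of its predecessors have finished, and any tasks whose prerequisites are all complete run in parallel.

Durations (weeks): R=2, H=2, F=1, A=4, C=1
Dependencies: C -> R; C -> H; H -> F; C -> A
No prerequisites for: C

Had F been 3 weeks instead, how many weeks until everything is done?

As given, the longest chain is C→A = 1+4 = 5, so the finish is 5 weeks.
The longest path through F is only 4 weeks, so F has float 1.
New critical path: C→H→F = 1+2+3 = 6 ⇒ 6 weeks.

6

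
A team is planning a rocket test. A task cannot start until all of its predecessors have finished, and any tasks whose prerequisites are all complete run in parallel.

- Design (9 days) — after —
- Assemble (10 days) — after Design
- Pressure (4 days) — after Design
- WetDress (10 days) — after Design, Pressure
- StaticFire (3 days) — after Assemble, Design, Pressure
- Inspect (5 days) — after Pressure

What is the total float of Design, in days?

Critical path: Design→Pressure→WetDress = 9+4+10 = 23, so the finish is 23 days.
The longest chain containing Design totals 23 days.
Float = 23 − 23 = 0.

0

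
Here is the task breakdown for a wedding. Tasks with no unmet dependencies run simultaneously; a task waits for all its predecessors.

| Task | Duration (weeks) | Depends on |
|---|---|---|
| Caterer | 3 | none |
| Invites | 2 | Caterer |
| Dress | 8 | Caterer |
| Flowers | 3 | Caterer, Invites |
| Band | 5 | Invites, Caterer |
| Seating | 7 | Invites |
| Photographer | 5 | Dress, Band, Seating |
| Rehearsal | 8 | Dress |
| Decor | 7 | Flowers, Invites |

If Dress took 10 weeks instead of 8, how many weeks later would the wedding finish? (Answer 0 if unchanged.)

Actual critical path: Caterer→Dress→Rehearsal = 3+8+8 = 19 ⇒ 19 weeks.
Dress is on the critical path; changing it to 10 makes that path 21 weeks.
The critical path is still Caterer→Dress→Rehearsal; finish is now 21 weeks.
Change in finish: 21 − 19 = +2 weeks.

2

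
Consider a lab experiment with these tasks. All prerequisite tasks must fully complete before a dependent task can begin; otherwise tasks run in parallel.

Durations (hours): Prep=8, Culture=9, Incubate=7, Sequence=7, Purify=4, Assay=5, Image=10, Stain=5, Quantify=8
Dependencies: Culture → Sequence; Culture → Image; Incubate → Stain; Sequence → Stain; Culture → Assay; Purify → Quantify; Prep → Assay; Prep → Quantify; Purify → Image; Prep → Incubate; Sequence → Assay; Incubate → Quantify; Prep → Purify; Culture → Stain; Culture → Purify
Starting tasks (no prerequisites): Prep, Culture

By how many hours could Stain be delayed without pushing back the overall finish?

Critical path: Prep→Incubate→Quantify = 8+7+8 = 23, so the finish is 23 hours.
Stain finishes as early as 21 and must finish by 23.
So Stain can slip 23 − 21 = 2 hours.

2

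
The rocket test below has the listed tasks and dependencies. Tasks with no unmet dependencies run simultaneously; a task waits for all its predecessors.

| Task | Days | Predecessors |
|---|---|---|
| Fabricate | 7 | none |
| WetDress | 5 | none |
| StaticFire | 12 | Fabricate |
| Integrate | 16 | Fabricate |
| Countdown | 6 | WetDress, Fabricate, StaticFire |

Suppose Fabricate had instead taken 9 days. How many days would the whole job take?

Baseline: Fabricate→StaticFire→Countdown = 7+12+6 = 25 → 25 days.
Fabricate is on the critical path; changing it to 9 makes that path 27 days.
The critical path is still Fabricate→StaticFire→Countdown; finish is now 27 days.

27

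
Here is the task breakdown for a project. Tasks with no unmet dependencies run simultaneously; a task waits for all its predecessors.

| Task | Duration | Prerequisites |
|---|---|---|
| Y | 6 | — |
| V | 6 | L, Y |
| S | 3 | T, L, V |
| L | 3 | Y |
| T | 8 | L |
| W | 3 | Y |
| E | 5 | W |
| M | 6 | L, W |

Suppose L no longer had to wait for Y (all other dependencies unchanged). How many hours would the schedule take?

15

Before: longest chain Y→L→T→S = 6+3+8+3 = 20, finish 20.
Without Y→L, L's earliest start moves from 6 to 0.
After: Y→W→M = 6+3+6 = 15 → 15 hours.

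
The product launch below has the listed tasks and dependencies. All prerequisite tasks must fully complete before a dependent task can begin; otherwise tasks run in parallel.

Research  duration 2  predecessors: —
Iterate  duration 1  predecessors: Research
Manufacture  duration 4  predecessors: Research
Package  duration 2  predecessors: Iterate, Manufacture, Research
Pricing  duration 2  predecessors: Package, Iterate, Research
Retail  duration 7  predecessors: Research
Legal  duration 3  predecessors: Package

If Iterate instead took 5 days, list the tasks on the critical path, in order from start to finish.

Critical path before the change: Research→Manufacture→Package→Legal = 2+4+2+3 = 11 giving 11 days.
Iterate is off the critical path — its longest chain is 8 days, giving 3 of slack.
New critical path: Research→Iterate→Package→Legal = 2+5+2+3 = 12 ⇒ 12 days.

Research, Iterate, Package, Legal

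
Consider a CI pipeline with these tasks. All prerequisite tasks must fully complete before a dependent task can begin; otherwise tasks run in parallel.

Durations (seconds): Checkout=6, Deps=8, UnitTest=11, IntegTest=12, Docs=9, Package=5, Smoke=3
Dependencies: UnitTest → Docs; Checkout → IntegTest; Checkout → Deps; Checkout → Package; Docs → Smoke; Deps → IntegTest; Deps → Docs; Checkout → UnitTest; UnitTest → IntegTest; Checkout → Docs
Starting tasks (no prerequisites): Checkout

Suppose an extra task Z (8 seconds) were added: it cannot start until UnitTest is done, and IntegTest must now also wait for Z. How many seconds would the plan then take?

37

Originally the plan takes 29 seconds.
With Z inserted, IntegTest now waits for max(UnitTest, Deps, Checkout, Z).
New critical path: Checkout→UnitTest→Z→IntegTest = 6+11+8+12 = 37 ⇒ 37 seconds.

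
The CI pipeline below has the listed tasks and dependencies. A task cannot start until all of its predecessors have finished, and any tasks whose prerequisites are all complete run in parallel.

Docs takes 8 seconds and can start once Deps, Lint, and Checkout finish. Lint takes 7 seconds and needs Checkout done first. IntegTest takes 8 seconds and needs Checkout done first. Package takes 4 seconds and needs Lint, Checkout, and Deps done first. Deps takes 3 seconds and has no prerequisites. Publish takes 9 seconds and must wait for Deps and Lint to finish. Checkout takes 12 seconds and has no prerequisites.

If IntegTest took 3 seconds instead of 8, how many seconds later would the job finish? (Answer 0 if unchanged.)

Baseline: Checkout→Lint→Publish = 12+7+9 = 28 → 28 seconds.
The longest path through IntegTest is only 20 seconds, so IntegTest has float 8.
No other chain overtakes it, so the finish is 28 seconds.
Change in finish: 28 − 28 = +0 seconds.

0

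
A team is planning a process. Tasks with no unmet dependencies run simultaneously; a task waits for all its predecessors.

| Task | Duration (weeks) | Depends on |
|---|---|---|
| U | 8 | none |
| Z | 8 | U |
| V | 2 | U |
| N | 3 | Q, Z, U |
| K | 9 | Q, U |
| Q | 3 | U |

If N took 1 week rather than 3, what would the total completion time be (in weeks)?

Baseline: U→Q→K = 8+3+9 = 20 → 20 weeks.
N has 1 week of float (longest path through it is 19).
No other chain overtakes it, so the finish is 20 weeks.

20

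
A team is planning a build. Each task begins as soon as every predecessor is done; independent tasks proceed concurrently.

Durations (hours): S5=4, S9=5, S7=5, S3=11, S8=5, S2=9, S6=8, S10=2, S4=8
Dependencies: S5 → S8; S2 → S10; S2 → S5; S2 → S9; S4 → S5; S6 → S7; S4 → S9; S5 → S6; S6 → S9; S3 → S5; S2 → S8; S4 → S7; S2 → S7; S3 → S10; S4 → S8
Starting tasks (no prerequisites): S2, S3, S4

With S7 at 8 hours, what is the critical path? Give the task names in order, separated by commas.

S3, S5, S6, S7

Critical path before the change: S3→S5→S6→S7 = 11+4+8+5 = 28 giving 28 hours.
Since S7 is critical, the +3 change carries straight to that chain (now 31 hours).
The critical path is still S3→S5→S6→S7; finish is now 31 hours.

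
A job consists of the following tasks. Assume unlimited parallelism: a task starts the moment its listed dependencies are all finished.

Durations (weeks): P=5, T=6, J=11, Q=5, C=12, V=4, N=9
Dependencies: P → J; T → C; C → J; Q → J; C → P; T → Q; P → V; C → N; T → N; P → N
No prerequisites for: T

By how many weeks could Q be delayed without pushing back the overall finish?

12

The longest chain is T→C→P→J = 6+12+5+11 = 34; overall finish 34 weeks.
The longest chain containing Q totals 22 weeks.
So Q can slip 23 − 11 = 12 weeks.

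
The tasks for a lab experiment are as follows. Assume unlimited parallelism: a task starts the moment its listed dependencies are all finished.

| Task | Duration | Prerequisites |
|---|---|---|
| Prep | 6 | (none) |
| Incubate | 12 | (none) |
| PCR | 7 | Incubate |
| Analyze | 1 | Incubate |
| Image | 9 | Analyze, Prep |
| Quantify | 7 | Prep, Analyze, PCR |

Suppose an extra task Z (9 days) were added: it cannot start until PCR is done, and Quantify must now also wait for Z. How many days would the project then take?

35

Originally the project takes 26 days.
With Z inserted, Quantify now waits for max(Prep, Analyze, PCR, Z).
New critical path: Incubate→PCR→Z→Quantify = 12+7+9+7 = 35 ⇒ 35 days.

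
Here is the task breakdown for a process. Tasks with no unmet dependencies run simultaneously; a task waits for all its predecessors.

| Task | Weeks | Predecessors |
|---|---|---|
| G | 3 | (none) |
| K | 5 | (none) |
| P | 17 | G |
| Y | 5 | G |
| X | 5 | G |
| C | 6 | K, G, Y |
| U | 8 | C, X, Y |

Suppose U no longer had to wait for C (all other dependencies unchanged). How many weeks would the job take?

20

With the dependency in place, G→Y→C→U = 3+5+6+8 = 22 sets the finish at 22 weeks.
Without C→U, U's earliest start moves from 14 to 8.
The longest chain is now G→P = 3+17 = 20, so the job takes 20 weeks.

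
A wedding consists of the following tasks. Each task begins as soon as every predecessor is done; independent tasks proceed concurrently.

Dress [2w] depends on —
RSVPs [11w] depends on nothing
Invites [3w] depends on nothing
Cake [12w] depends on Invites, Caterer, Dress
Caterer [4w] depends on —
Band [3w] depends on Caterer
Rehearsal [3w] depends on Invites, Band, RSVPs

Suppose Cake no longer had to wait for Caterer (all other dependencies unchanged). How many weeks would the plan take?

Before: longest chain Caterer→Cake = 4+12 = 16, finish 16.
Without Caterer→Cake, Cake's earliest start moves from 4 to 3.
New critical path: Invites→Cake = 3+12 = 15 ⇒ 15 weeks.

15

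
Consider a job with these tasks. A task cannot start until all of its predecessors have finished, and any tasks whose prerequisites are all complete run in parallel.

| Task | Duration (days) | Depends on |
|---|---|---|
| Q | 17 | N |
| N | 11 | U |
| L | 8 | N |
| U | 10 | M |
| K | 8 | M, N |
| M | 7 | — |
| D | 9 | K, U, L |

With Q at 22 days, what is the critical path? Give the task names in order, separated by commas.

As given, the longest chain is M→U→N→Q = 7+10+11+17 = 45, so the finish is 45 days.
Q is on the critical path; changing it to 22 makes that path 50 days.
That remains the longest chain; total 50 days.

M, U, N, Q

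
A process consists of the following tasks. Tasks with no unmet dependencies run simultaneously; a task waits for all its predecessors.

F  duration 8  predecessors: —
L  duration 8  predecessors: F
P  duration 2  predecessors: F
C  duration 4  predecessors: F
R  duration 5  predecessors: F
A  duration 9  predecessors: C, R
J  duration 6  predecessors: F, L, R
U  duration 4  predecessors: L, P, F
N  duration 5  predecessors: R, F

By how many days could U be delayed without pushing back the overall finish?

The longest chain is F→L→J = 8+8+6 = 22; overall finish 22 days.
The longest chain containing U totals 20 days.
So U can slip 22 − 20 = 2 days.

2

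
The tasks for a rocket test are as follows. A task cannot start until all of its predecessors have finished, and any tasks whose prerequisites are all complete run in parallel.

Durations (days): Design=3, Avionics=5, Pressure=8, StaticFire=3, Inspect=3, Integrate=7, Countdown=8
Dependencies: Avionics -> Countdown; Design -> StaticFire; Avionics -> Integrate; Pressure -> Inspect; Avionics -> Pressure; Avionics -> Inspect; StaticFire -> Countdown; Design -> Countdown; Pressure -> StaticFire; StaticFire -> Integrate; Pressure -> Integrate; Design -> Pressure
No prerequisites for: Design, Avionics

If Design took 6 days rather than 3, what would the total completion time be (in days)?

25

Actual critical path: Avionics→Pressure→StaticFire→Countdown = 5+8+3+8 = 24 ⇒ 24 days.
The longest path through Design is only 22 days, so Design has float 2.
New critical path: Design→Pressure→StaticFire→Countdown = 6+8+3+8 = 25 ⇒ 25 days.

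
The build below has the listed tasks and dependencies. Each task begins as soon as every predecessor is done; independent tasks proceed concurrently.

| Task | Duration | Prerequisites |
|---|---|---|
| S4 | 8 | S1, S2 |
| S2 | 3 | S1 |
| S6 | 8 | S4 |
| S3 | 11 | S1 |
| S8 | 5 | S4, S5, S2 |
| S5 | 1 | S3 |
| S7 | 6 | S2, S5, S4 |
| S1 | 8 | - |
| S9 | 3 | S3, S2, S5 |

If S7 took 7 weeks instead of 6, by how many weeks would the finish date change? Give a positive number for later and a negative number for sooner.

0

Critical path before the change: S1→S2→S4→S6 = 8+3+8+8 = 27 giving 27 weeks.
S7 is off the critical path — its longest chain is 26 weeks, giving 1 of slack.
The critical path is still S1→S2→S4→S6; finish is now 27 weeks.
Change in finish: 27 − 27 = +0 weeks.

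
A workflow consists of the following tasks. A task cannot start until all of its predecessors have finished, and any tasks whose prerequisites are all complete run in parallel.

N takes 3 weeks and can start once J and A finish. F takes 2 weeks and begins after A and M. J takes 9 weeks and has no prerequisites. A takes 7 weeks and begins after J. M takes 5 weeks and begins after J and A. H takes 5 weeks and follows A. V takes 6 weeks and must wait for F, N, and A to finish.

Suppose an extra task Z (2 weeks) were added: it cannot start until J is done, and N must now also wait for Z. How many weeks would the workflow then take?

Originally the workflow takes 29 weeks.
With Z inserted, N now waits for max(J, A, Z).
New critical path: J→A→M→F→V = 9+7+5+2+6 = 29 ⇒ 29 weeks.

29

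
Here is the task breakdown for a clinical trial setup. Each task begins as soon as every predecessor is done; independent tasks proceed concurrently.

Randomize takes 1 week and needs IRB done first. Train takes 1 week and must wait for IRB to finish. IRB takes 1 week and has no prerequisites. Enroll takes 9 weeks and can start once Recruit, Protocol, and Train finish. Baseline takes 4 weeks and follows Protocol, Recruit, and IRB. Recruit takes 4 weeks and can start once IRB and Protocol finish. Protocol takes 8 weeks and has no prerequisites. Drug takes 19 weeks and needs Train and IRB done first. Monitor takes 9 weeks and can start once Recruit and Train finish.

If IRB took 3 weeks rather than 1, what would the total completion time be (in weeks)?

Baseline: IRB→Train→Drug = 1+1+19 = 21 → 21 weeks.
IRB is on the critical path; changing it to 3 makes that path 23 weeks.
No other chain overtakes it, so the finish is 23 weeks.

23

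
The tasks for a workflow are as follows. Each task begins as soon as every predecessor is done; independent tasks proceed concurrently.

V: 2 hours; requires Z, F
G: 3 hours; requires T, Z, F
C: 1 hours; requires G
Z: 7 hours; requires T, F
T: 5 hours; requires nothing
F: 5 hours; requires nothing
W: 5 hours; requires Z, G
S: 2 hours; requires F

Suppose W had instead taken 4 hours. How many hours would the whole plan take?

Baseline: F→Z→G→W = 5+7+3+5 = 20 → 20 hours.
W lies on that path, so at 4 hours the path becomes 19 hours.
The critical path is still F→Z→G→W; finish is now 19 hours.

19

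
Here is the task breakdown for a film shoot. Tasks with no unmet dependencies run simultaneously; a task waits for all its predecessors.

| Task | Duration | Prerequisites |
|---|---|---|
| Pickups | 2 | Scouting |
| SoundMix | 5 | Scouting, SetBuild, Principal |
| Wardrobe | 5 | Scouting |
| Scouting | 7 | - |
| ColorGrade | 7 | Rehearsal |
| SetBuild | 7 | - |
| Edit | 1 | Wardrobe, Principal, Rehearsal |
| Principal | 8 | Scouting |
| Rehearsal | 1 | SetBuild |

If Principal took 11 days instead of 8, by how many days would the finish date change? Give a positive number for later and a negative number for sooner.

3

Baseline: Scouting→Principal→SoundMix = 7+8+5 = 20 → 20 days.
Principal is on the critical path; changing it to 11 makes that path 23 days.
No other chain overtakes it, so the finish is 23 days.
Change in finish: 23 − 20 = +3 days.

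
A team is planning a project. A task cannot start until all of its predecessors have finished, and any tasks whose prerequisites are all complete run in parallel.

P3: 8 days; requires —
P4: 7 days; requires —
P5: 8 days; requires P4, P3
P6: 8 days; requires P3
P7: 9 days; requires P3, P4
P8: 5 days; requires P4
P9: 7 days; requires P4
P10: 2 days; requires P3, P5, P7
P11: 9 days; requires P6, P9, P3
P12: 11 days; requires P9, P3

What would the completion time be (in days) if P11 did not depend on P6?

25

With the dependency in place, P3→P6→P11 = 8+8+9 = 25 sets the finish at 25 days.
Without P6→P11, P11's earliest start moves from 16 to 14.
New critical path: P4→P9→P12 = 7+7+11 = 25 ⇒ 25 days.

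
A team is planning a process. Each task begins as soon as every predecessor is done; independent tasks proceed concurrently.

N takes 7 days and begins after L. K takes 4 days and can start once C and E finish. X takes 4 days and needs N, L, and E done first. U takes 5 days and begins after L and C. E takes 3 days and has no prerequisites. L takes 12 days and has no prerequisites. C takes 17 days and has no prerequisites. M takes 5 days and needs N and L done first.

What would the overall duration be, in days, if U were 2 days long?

Critical path before the change: L→N→M = 12+7+5 = 24 giving 24 days.
U is off the critical path — its longest chain is 22 days, giving 2 of slack.
No other chain overtakes it, so the finish is 24 days.

24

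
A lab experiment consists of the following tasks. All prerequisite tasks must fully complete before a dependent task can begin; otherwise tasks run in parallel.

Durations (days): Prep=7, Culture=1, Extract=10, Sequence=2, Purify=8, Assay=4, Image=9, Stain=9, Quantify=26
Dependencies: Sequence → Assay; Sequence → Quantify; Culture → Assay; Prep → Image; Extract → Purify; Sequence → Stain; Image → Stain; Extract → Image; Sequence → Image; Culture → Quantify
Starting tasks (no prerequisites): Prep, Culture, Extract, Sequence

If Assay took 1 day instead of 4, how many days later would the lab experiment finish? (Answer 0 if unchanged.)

0

As given, the longest chain is Extract→Image→Stain = 10+9+9 = 28, so the finish is 28 days.
Assay is off the critical path — its longest chain is 6 days, giving 22 of slack.
That remains the longest chain; total 28 days.
Change in finish: 28 − 28 = +0 days.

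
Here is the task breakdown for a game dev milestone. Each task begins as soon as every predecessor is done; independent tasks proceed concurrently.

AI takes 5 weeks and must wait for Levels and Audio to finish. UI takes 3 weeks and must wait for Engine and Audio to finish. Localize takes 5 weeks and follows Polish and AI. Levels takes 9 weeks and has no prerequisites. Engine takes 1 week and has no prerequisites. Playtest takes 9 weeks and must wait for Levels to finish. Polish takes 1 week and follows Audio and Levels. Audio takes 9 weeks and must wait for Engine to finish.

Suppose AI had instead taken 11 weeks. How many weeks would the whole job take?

Critical path before the change: Engine→Audio→AI→Localize = 1+9+5+5 = 20 giving 20 weeks.
Since AI is critical, the +6 change carries straight to that chain (now 26 weeks).
That remains the longest chain; total 26 weeks.

26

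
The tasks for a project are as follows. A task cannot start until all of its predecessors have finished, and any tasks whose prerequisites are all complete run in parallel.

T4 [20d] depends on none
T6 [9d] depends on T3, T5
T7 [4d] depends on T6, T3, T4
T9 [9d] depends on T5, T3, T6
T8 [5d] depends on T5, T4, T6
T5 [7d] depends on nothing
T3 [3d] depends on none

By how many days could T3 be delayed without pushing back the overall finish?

4

Critical path: T4→T8 = 20+5 = 25, so the finish is 25 days.
Longest path through T3: 21 days (earliest finish 3, latest finish 7).
So T3 can slip 7 − 3 = 4 days.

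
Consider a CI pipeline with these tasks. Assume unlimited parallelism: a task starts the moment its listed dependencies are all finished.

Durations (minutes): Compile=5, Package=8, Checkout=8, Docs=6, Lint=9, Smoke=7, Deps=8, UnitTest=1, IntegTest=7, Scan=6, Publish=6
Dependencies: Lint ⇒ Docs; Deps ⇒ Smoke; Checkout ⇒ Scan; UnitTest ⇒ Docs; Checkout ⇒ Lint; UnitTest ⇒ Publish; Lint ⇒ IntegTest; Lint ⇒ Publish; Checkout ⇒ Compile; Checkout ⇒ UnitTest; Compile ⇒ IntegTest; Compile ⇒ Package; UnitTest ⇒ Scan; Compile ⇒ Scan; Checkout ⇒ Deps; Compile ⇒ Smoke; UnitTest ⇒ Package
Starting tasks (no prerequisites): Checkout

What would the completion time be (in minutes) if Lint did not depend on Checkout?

23

With the dependency in place, Checkout→Lint→IntegTest = 8+9+7 = 24 sets the finish at 24 minutes.
Without Checkout→Lint, Lint's earliest start moves from 8 to 0.
The longest chain is now Checkout→Deps→Smoke = 8+8+7 = 23, so the plan takes 23 minutes.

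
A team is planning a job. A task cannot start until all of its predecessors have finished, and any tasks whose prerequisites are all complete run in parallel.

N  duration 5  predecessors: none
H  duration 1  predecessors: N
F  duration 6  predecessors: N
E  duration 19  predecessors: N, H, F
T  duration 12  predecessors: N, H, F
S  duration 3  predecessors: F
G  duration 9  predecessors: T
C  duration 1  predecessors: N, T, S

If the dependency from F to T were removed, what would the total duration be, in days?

30

Before: longest chain N→F→T→G = 5+6+12+9 = 32, finish 32.
Without F→T, T's earliest start moves from 11 to 6.
The longest chain is now N→F→E = 5+6+19 = 30, so the schedule takes 30 days.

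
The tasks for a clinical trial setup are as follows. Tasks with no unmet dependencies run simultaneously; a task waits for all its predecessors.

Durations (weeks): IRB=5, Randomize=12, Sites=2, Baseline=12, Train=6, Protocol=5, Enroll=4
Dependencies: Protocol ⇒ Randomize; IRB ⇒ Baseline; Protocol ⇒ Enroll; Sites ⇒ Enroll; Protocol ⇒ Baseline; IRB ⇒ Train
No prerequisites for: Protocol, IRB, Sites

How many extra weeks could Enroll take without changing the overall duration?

The longest chain is Protocol→Randomize = 5+12 = 17; overall finish 17 weeks.
Enroll finishes as early as 9 and must finish by 17.
Float = 17 − 9 = 8.

8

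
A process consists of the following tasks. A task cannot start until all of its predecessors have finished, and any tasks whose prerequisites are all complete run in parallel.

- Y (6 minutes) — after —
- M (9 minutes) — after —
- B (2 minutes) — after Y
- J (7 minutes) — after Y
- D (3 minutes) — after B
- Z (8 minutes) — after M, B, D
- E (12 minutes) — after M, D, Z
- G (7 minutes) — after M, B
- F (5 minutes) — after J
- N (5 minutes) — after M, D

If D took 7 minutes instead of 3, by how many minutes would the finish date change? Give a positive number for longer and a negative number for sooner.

4

Critical path before the change: Y→B→D→Z→E = 6+2+3+8+12 = 31 giving 31 minutes.
D is on the critical path; changing it to 7 makes that path 35 minutes.
That remains the longest chain; total 35 minutes.
Change in finish: 35 − 31 = +4 minutes.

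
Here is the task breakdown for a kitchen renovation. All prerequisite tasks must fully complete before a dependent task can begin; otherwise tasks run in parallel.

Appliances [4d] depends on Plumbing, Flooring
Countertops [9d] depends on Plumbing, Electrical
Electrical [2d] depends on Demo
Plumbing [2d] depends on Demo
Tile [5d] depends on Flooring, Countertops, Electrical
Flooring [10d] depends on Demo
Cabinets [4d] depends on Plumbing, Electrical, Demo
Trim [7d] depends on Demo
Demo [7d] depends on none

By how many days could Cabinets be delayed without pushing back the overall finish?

10

Critical path: Demo→Plumbing→Countertops→Tile = 7+2+9+5 = 23, so the finish is 23 days.
Longest path through Cabinets: 13 days (earliest finish 13, latest finish 23).
So Cabinets can slip 23 − 13 = 10 days.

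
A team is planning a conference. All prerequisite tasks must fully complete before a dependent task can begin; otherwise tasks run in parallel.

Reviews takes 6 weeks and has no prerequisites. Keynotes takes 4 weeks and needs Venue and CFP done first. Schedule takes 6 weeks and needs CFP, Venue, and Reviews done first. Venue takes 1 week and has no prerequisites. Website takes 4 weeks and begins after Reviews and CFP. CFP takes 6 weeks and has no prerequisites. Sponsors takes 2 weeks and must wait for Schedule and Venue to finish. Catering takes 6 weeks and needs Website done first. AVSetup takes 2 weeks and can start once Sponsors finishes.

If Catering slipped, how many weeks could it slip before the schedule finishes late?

Critical path: CFP→Schedule→Sponsors→AVSetup = 6+6+2+2 = 16, so the finish is 16 weeks.
Longest path through Catering: 16 weeks (earliest finish 16, latest finish 16).
Float = 16 − 16 = 0.

0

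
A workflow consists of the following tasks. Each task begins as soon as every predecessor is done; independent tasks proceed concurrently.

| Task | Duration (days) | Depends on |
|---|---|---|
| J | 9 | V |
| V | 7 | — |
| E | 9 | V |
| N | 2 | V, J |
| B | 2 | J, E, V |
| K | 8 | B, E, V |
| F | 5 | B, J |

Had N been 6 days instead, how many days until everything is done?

26

The binding path is V→J→B→K = 7+9+2+8 = 26; finish at 26 days.
N is off the critical path — its longest chain is 18 days, giving 8 of slack.
The critical path is still V→J→B→K; finish is now 26 days.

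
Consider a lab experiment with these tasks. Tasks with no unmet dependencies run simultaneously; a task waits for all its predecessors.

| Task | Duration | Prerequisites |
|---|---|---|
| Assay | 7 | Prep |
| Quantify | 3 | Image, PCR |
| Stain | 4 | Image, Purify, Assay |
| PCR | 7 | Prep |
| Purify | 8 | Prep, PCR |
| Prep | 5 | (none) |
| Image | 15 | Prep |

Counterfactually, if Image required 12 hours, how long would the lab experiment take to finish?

The binding path is Prep→Image→Stain = 5+15+4 = 24; finish at 24 hours.
Since Image is critical, the -3 change carries straight to that chain (now 21 hours).
New critical path: Prep→PCR→Purify→Stain = 5+7+8+4 = 24 ⇒ 24 hours.

24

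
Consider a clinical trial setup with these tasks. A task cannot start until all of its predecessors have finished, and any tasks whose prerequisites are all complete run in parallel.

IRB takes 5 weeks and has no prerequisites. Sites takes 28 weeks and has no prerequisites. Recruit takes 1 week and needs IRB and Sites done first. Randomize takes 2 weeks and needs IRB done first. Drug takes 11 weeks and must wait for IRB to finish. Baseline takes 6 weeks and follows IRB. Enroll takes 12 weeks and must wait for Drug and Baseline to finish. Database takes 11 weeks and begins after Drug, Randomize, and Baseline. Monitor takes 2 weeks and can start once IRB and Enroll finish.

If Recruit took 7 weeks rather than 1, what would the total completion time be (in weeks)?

The binding path is IRB→Drug→Enroll→Monitor = 5+11+12+2 = 30; finish at 30 weeks.
The longest path through Recruit is only 29 weeks, so Recruit has float 1.
The binding chain switches to Sites→Recruit = 28+7 = 35; finish 35 weeks.

35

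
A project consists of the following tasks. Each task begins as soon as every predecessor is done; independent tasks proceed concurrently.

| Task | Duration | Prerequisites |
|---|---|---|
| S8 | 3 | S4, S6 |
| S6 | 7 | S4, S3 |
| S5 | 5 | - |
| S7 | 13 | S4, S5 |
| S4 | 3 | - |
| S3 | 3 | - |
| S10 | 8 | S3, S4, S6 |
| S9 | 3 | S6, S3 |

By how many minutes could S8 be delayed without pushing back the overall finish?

5

S3→S6→S10 = 3+7+8 = 18 sets the makespan at 18 minutes.
Longest path through S8: 13 minutes (earliest finish 13, latest finish 18).
Slack of S8 = 15 − 10 = 5 minutes.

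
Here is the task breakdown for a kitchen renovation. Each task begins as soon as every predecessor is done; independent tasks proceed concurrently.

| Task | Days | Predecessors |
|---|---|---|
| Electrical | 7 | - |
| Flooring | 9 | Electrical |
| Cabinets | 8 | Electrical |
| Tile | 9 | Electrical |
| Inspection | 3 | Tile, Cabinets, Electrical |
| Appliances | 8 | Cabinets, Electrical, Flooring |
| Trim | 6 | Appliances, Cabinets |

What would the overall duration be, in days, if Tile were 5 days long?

30

The binding path is Electrical→Flooring→Appliances→Trim = 7+9+8+6 = 30; finish at 30 days.
Tile has 11 days of float (longest path through it is 19).
No other chain overtakes it, so the finish is 30 days.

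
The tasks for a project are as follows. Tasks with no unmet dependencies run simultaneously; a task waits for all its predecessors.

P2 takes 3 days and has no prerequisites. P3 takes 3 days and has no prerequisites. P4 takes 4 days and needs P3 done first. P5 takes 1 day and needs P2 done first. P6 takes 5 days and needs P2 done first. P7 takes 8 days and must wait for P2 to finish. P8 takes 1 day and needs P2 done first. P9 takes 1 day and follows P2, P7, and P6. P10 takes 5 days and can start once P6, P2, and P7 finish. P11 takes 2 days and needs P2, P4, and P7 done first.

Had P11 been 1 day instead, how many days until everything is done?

Actual critical path: P2→P7→P10 = 3+8+5 = 16 ⇒ 16 days.
P11 is off the critical path — its longest chain is 13 days, giving 3 of slack.
The critical path is still P2→P7→P10; finish is now 16 days.

16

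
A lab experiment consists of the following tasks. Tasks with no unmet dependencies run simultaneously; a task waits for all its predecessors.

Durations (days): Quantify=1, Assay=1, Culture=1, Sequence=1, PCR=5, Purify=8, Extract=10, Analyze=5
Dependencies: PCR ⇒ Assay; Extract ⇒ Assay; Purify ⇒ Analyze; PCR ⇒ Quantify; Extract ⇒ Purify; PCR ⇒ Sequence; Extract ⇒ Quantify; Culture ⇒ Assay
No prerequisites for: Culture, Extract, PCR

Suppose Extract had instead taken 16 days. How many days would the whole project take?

Critical path before the change: Extract→Purify→Analyze = 10+8+5 = 23 giving 23 days.
Extract is on the critical path; changing it to 16 makes that path 29 days.
The critical path is still Extract→Purify→Analyze; finish is now 29 days.

29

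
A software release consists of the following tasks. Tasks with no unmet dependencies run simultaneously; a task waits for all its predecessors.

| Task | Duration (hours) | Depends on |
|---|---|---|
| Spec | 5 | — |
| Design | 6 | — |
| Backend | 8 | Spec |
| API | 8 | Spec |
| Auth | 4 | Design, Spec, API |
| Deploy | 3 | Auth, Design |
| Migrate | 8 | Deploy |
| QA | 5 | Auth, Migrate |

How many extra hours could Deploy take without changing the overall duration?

0

The longest chain is Spec→API→Auth→Deploy→Migrate→QA = 5+8+4+3+8+5 = 33; overall finish 33 hours.
Deploy finishes as early as 20 and must finish by 20.
Slack of Deploy = 17 − 17 = 0 hours.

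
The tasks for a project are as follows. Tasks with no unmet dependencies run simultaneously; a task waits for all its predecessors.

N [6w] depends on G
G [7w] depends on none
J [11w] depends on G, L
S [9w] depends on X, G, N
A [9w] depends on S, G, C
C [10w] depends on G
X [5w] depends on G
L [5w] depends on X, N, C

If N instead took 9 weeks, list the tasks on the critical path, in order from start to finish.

As given, the longest chain is G→C→L→J = 7+10+5+11 = 33, so the finish is 33 weeks.
N has 2 weeks of float (longest path through it is 31).
Now G→N→S→A = 7+9+9+9 = 34 is longest, so the finish becomes 34 weeks.

G, N, S, A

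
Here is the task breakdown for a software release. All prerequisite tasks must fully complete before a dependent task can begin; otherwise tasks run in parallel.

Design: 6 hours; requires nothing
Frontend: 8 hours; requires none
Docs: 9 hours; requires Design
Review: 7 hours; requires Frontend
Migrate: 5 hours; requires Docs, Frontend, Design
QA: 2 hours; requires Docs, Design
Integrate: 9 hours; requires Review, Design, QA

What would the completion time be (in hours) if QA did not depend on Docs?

24

Original critical path: Design→Docs→QA→Integrate = 6+9+2+9 = 26 ⇒ 26 hours.
Without Docs→QA, QA's earliest start moves from 15 to 6.
The longest chain is now Frontend→Review→Integrate = 8+7+9 = 24, so the schedule takes 24 hours.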